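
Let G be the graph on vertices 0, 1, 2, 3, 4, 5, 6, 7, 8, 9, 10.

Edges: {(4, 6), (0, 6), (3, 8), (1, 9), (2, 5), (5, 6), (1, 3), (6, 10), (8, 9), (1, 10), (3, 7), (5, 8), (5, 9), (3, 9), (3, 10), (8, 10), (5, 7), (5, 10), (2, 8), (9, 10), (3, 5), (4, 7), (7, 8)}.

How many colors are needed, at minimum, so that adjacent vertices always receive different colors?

5

3, 5, 8, 9, 10 are mutually adjacent (a clique of size 5), so at least 5 colors are needed.
A valid assignment using 5 colors: 0=red, 1=red, 2=green, 3=green, 4=red, 5=red, 6=blue, 7=yellow, 8=blue, 9=purple, 10=yellow. Every edge joins two different colors.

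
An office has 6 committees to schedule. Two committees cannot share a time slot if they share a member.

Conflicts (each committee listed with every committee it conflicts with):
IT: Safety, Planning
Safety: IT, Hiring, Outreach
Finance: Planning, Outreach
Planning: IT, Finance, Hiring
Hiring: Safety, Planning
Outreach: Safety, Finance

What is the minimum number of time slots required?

3

The cycle Outreach-Finance-Planning-IT-Safety-Outreach has odd length 5, so it cannot be 2-colored; at least 3 time slots are needed.
3 time slots suffice: time slot 1 → {Safety, Planning}; time slot 2 → {IT, Finance, Hiring}; time slot 3 → {Outreach}. No two conflicting committees share a time slot.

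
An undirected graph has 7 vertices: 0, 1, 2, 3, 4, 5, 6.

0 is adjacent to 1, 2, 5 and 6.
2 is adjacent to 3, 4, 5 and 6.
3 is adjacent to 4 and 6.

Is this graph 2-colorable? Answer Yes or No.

No

2, 3, 6 are pairwise adjacent, so at least 3 colors are needed.
So 2 colors are not enough.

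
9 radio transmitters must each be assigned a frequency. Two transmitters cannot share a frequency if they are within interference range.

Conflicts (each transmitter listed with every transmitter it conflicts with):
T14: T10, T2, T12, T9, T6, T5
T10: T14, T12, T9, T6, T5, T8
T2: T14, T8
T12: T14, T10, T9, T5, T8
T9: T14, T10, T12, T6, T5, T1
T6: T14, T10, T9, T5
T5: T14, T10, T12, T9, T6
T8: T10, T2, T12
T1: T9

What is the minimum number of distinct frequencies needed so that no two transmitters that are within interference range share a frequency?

T14, T10, T9, T6, T5 pairwise conflict, so at least 5 frequencies are needed.
5 frequencies suffice: frequency 1 → {T10, T2, T1}; frequency 2 → {T9, T8}; frequency 3 → {T14}; frequency 4 → {T5}; frequency 5 → {T12, T6}. Each listed conflict is separated.

5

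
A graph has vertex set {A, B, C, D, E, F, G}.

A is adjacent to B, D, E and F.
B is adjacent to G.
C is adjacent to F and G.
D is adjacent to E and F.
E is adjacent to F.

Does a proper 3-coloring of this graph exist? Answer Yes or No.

No

A, D, E, F are mutually adjacent (a clique of size 4), so at least 4 colors are needed.
So 3 colors are not enough.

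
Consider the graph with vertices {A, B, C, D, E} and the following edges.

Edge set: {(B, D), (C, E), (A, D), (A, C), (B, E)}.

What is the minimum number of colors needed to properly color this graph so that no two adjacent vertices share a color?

3

The cycle E-C-A-D-B-E has odd length 5, so it cannot be 2-colored; at least 3 colors are needed.
3 colors suffice: color red → {A, B}; color blue → {C, D}; color green → {E}. Every edge joins two different colors.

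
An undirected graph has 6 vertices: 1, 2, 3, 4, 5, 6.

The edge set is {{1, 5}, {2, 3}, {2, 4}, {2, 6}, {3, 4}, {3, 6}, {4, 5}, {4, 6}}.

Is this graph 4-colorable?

Yes

The chromatic number is 4. 2, 3, 4, 6 form a clique, so at least 4 colors are needed.
4 colors suffice: color red → {1, 4}; color blue → {5, 6}; color green → {2}; color yellow → {3}.
That is already a proper 4-coloring.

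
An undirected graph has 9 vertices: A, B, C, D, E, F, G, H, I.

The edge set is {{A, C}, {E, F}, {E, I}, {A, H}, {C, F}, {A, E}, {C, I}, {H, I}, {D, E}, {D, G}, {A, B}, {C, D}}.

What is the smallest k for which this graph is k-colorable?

2

E and I are adjacent, so at least 2 colors are needed.
2 colors suffice: color red → {B, C, E, G, H}; color blue → {A, D, F, I}. Every edge joins two different colors.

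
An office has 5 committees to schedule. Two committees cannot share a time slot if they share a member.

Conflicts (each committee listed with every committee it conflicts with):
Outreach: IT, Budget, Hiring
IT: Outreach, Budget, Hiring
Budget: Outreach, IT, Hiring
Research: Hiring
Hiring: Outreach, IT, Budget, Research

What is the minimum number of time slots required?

4

Outreach, IT, Budget, Hiring pairwise conflict, so at least 4 time slots are needed.
A valid assignment using 4 time slots: Outreach=2, IT=3, Budget=4, Research=2, Hiring=1. No two conflicting committees share a time slot.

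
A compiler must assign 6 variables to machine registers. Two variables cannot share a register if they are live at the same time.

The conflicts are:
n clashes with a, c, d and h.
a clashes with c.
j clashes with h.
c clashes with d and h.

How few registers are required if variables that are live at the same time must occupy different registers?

3

n, c, h pairwise conflict, so at least 3 registers are needed.
3 registers suffice: register 1 → {n, j}; register 2 → {c}; register 3 → {a, d, h}. No two conflicting variables share a register.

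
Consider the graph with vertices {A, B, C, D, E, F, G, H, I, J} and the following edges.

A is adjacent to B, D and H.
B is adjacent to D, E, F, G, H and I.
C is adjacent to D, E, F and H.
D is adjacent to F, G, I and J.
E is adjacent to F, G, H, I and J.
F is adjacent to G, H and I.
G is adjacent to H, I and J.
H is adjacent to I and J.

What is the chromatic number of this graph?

B, E, F, G, H, I are mutually adjacent (a clique of size 6), so at least 6 colors are needed.
One proper 6-coloring: A=2, B=4, C=4, D=1, E=3, F=2, G=5, H=1, I=6, J=2. No two adjacent vertices share a color.

6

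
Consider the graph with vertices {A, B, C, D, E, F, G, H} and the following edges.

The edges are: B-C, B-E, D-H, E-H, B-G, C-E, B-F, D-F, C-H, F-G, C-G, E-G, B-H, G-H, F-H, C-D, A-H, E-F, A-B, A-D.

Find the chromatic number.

B, E, F, G, H form a clique, so at least 5 colors are needed.
5 colors suffice: A=green, B=blue, C=green, D=blue, E=purple, F=green, G=yellow, H=red. Each edge has distinct colors on its endpoints.

5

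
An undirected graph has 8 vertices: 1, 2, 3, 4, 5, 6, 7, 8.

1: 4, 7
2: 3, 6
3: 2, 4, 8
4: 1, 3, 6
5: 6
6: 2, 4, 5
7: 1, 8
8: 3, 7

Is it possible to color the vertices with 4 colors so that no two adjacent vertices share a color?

Yes

The chromatic number is 3. The cycle 1-7-8-3-4-1 has odd length 5, so it cannot be 2-colored; at least 3 colors are needed.
3 colors suffice: color a → {3, 6, 7}; color b → {2, 4, 5, 8}; color c → {1}.
Since 4 ≥ 3, a proper 4-coloring certainly exists.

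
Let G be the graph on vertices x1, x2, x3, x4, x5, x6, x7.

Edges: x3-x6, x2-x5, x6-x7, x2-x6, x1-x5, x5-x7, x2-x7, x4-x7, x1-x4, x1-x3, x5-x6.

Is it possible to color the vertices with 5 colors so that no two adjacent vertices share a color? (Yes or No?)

Yes

The chromatic number is 4. x2, x5, x6, x7 are mutually adjacent (a clique of size 4), so at least 4 colors are needed.
4 colors suffice: color R → {x3, x4, x5}; color B → {x1, x6}; color G → {x7}; color Y → {x2}.
Since 5 ≥ 4, a proper 5-coloring certainly exists.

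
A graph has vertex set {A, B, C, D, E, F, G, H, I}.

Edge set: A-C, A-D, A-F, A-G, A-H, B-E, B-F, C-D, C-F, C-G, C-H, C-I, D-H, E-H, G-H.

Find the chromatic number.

4

A, C, D, H are pairwise adjacent (a clique of size 4), so at least 4 colors are needed.
4 colors suffice: color red → {C, E}; color blue → {A, B, I}; color green → {F, H}; color yellow → {D, G}. Every edge joins two different colors.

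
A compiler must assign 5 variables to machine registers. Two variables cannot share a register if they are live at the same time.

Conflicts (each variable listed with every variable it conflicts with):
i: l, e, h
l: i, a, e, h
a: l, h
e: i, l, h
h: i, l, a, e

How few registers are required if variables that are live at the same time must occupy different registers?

4

i, l, e, h all conflict with each other, so at least 4 registers are needed.
4 registers suffice: register 1 → {h}; register 2 → {l}; register 3 → {i, a}; register 4 → {e}. No two conflicting variables share a register.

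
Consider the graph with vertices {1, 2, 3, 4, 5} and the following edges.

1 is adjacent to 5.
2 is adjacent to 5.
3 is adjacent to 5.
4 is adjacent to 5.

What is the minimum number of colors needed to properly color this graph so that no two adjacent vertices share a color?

2

1 and 5 are adjacent, so at least 2 colors are needed.
2 colors suffice: color red → {5}; color blue → {1, 2, 3, 4}. Each edge has distinct colors on its endpoints.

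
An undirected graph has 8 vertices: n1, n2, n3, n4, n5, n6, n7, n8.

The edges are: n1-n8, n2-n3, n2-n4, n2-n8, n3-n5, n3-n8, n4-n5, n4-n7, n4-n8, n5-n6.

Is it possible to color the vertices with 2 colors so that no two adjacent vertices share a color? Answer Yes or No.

n2, n4, n8 are mutually adjacent, so at least 3 colors are needed.
So 2 colors are not enough.

No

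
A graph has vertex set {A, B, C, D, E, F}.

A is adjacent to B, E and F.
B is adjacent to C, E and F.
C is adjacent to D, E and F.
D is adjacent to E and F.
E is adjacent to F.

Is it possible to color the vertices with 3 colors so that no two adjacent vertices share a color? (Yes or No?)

No

A, B, E, F form a clique, so at least 4 colors are needed.
So 3 colors are not enough.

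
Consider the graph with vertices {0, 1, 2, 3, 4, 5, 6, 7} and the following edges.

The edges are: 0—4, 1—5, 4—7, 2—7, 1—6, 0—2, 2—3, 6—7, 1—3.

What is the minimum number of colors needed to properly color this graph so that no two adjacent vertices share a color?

3

The cycle 7-6-1-3-2-7 has odd length 5, so it cannot be 2-colored; at least 3 colors are needed.
One proper 3-coloring: 0=a, 1=a, 2=b, 3=c, 4=b, 5=b, 6=b, 7=a. Every edge joins two different colors.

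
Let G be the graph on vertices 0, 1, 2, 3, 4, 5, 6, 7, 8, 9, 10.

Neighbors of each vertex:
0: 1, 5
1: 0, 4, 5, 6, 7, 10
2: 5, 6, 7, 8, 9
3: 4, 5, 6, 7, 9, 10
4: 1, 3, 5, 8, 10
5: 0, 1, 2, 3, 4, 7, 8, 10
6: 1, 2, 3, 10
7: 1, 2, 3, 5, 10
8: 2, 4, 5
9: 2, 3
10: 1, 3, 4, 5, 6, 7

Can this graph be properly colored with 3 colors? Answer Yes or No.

No

3, 4, 5, 10 form a clique, so at least 4 colors are needed.
So 3 colors are not enough.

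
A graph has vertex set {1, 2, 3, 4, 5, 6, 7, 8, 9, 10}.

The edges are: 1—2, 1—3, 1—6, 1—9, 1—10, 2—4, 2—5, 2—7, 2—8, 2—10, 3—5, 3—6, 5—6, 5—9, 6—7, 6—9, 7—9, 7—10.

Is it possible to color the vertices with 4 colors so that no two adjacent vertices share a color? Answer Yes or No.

Yes

The chromatic number is 3. 3, 5, 6 are mutually adjacent, so at least 3 colors are needed.
3 colors suffice: color red → {2, 6}; color blue → {1, 4, 5, 7, 8}; color green → {3, 9, 10}.
Since 4 ≥ 3, a proper 4-coloring certainly exists.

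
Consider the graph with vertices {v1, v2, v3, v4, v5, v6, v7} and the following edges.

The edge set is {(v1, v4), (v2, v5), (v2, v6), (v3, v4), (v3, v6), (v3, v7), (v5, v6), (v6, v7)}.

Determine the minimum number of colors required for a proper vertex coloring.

v3, v6, v7 form a triangle, so at least 3 colors are needed.
One proper 3-coloring: v1=B, v2=B, v3=B, v4=R, v5=G, v6=R, v7=G. No two adjacent vertices share a color.

3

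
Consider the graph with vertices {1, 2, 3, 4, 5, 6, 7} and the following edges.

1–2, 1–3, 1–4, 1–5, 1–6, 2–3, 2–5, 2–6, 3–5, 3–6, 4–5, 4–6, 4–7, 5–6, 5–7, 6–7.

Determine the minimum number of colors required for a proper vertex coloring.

1, 2, 3, 5, 6 are mutually adjacent (a clique of size 5), so at least 5 colors are needed.
One proper 5-coloring: 1=c, 2=e, 3=d, 4=d, 5=b, 6=a, 7=c. Each edge has distinct colors on its endpoints.

5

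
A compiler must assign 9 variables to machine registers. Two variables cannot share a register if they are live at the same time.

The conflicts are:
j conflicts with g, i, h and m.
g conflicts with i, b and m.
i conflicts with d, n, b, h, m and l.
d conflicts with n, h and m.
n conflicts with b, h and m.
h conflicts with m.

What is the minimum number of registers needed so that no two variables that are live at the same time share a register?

5

i, d, n, h, m are mutually in conflict, so at least 5 registers are needed.
5 registers suffice: j=3, g=4, i=1, d=5, n=3, b=2, h=4, m=2, l=2. Every pair that conflicts lands in different registers.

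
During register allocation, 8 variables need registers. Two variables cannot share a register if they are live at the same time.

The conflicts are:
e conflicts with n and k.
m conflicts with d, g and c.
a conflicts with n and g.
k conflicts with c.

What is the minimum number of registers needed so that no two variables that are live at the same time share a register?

The cycle n-a-g-m-c-k-e-n has odd length 7, so it cannot be 2-colored; at least 3 registers are needed.
3 registers suffice: e=2, m=1, a=3, n=1, k=1, d=2, g=2, c=2. No two conflicting variables share a register.

3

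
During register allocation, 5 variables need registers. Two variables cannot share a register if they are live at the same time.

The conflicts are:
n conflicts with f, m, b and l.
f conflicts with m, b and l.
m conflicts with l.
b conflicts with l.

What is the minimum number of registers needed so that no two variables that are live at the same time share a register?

4

n, f, m, l are mutually in conflict, so at least 4 registers are needed.
4 registers suffice: n=2, f=1, m=4, b=4, l=3. Every pair that conflicts lands in different registers.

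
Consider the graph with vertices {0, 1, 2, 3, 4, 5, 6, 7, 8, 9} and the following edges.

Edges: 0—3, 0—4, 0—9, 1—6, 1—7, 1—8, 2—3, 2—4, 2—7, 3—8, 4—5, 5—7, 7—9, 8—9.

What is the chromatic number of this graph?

3

The cycle 4-5-7-9-0-4 has odd length 5, so it cannot be 2-colored; at least 3 colors are needed.
3 colors suffice: color a → {3, 4, 6, 7}; color b → {1, 2, 5, 9}; color c → {0, 8}. Each edge has distinct colors on its endpoints.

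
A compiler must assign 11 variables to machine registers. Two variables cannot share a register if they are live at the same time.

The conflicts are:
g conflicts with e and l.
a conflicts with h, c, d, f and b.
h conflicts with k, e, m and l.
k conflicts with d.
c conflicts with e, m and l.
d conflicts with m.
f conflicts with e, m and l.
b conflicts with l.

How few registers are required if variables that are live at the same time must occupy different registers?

2

k and d conflict, so at least 2 registers are needed.
A valid assignment using 2 registers: g=2, a=1, h=2, k=1, c=2, d=2, f=2, b=2, e=1, m=1, l=1. No two conflicting variables share a register.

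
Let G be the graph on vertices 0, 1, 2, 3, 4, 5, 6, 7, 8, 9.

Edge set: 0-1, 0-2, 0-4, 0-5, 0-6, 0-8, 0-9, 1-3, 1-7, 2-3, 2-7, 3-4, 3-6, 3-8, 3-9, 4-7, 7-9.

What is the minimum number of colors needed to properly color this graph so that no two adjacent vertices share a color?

2

0 and 5 are adjacent, so at least 2 colors are needed.
2 colors suffice: color red → {0, 3, 7}; color blue → {1, 2, 4, 5, 6, 8, 9}. No two adjacent vertices share a color.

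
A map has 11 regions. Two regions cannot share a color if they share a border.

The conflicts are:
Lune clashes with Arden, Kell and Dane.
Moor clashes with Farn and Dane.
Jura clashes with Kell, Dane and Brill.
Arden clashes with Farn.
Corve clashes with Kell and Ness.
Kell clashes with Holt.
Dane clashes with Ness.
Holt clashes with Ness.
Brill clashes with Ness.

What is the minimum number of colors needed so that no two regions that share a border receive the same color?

The cycle Kell-Jura-Brill-Ness-Corve-Kell has odd length 5, so it cannot be 2-colored; at least 3 colors are needed.
3 colors suffice: color 1 → {Arden, Kell, Dane, Brill}; color 2 → {Lune, Moor, Jura, Ness}; color 3 → {Corve, Farn, Holt}. Each listed conflict is separated.

3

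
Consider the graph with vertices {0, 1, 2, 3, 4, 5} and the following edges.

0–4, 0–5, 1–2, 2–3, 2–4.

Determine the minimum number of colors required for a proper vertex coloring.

2

1 and 2 are adjacent, so at least 2 colors are needed.
2 colors suffice: color a → {0, 2}; color b → {1, 3, 4, 5}. Every edge joins two different colors.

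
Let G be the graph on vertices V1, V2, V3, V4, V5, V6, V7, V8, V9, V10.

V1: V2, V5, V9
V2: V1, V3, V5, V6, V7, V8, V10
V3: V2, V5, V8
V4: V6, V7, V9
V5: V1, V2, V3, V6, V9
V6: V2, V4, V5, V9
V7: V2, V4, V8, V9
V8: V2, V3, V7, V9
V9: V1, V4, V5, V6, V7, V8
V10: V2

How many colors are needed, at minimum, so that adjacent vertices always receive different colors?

3

V7, V8, V9 are pairwise adjacent, so at least 3 colors are needed.
3 colors suffice: V1=3, V2=1, V3=3, V4=2, V5=2, V6=3, V7=3, V8=2, V9=1, V10=2. Each edge has distinct colors on its endpoints.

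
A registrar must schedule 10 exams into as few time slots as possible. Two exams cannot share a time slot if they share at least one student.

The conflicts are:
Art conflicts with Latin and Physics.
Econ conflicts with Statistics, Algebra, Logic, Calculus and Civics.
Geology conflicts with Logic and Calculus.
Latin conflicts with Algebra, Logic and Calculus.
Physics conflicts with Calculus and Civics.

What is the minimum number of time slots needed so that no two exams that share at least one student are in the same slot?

2

Art and Physics conflict, so at least 2 time slots are needed.
A valid assignment using 2 time slots: Art=2, Econ=1, Geology=1, Latin=1, Statistics=2, Algebra=2, Physics=1, Logic=2, Calculus=2, Civics=2. Each listed conflict is separated.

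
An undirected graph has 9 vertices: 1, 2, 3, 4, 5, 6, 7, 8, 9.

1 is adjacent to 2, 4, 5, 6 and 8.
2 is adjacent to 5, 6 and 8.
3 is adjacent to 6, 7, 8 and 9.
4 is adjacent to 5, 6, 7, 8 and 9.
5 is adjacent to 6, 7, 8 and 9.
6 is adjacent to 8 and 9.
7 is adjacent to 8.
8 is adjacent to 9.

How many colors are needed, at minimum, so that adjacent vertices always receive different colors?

4, 5, 6, 8, 9 are mutually adjacent (a clique of size 5), so at least 5 colors are needed.
A valid assignment using 5 colors: 1=e, 2=d, 3=b, 4=d, 5=b, 6=c, 7=c, 8=a, 9=e. Every edge joins two different colors.

5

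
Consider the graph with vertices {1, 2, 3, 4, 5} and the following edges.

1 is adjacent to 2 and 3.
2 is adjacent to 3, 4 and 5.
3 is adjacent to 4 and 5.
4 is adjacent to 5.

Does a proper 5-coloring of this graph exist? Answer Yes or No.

Yes

The chromatic number is 4. 2, 3, 4, 5 are pairwise adjacent (a clique of size 4), so at least 4 colors are needed.
4 colors suffice: color red → {2}; color blue → {3}; color green → {1, 5}; color yellow → {4}.
Since 5 ≥ 4, a proper 5-coloring certainly exists.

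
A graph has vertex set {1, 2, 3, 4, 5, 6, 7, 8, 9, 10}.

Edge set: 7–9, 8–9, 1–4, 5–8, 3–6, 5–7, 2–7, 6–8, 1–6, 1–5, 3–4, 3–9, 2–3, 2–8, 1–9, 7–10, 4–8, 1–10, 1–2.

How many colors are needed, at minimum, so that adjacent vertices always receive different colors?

6 and 8 are adjacent, so at least 2 colors are needed.
2 colors suffice: color red → {1, 3, 7, 8}; color blue → {2, 4, 5, 6, 9, 10}. No two adjacent vertices share a color.

2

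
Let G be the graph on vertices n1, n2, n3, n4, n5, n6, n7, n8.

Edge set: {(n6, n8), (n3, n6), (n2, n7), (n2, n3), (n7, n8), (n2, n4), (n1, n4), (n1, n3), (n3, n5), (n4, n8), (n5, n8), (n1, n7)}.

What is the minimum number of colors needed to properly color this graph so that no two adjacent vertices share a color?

3

The cycle n7-n8-n6-n3-n2-n7 has odd length 5, so it cannot be 2-colored; at least 3 colors are needed.
3 colors suffice: color 1 → {n3, n8}; color 2 → {n4, n5, n6, n7}; color 3 → {n1, n2}. Every edge joins two different colors.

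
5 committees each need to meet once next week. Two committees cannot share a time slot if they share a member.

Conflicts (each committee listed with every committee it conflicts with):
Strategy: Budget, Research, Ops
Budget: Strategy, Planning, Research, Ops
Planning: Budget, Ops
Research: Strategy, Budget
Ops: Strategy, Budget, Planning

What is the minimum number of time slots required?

3

Budget, Planning, Ops pairwise conflict, so at least 3 time slots are needed.
A valid assignment using 3 time slots: Strategy=3, Budget=1, Planning=3, Research=2, Ops=2. Every pair that conflicts lands in different time slots.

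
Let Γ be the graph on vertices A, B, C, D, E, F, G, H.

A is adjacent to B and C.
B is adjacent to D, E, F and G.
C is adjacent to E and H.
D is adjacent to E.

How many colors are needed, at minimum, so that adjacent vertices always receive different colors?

B, D, E form a triangle, so at least 3 colors are needed.
3 colors suffice: color red → {B, C}; color blue → {A, E, F, G, H}; color green → {D}. Every edge joins two different colors.

3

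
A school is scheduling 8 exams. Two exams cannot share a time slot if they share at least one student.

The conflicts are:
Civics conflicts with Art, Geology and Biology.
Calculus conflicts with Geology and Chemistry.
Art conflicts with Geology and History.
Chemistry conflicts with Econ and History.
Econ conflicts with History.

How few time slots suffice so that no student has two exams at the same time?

Civics, Art, Geology all conflict with each other, so at least 3 time slots are needed.
3 time slots suffice: time slot 1 → {Geology, Biology, History}; time slot 2 → {Civics, Chemistry}; time slot 3 → {Calculus, Art, Econ}. Every pair that conflicts lands in different time slots.

3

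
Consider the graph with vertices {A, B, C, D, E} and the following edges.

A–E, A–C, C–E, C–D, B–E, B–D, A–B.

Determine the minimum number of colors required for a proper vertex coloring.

3

A, C, E form a triangle, so at least 3 colors are needed.
3 colors suffice: A=3, B=1, C=1, D=2, E=2. No two adjacent vertices share a color.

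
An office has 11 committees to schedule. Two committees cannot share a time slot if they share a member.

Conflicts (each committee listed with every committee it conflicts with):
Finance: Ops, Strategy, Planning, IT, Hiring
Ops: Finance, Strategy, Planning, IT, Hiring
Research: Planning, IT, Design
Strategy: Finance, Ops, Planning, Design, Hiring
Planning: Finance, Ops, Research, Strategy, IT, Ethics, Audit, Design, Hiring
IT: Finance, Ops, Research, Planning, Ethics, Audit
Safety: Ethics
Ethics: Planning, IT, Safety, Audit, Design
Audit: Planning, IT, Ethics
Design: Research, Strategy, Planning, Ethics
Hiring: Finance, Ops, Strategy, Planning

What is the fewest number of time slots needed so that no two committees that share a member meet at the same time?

Finance, Ops, Strategy, Planning, Hiring all conflict with each other, so at least 5 time slots are needed.
5 time slots suffice: time slot 1 → {Planning, Safety}; time slot 2 → {Strategy, IT}; time slot 3 → {Ops, Research, Ethics}; time slot 4 → {Finance, Audit, Design}; time slot 5 → {Hiring}. Each listed conflict is separated.

5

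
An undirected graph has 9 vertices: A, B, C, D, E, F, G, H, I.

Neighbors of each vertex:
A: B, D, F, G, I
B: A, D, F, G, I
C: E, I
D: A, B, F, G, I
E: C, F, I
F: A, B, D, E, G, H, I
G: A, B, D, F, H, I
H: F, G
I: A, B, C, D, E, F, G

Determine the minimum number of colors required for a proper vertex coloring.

6

A, B, D, F, G, I are pairwise adjacent (a clique of size 6), so at least 6 colors are needed.
6 colors suffice: color 1 → {H, I}; color 2 → {C, F}; color 3 → {E, G}; color 4 → {A}; color 5 → {B}; color 6 → {D}. Every edge joins two different colors.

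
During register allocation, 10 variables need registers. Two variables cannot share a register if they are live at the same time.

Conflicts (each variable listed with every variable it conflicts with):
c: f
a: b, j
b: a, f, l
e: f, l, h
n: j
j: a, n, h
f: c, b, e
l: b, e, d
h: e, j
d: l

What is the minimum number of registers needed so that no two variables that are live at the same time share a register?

e and h conflict, so at least 2 registers are needed.
2 registers suffice: register 1 → {c, b, e, j, d}; register 2 → {a, n, f, l, h}. No two conflicting variables share a register.

2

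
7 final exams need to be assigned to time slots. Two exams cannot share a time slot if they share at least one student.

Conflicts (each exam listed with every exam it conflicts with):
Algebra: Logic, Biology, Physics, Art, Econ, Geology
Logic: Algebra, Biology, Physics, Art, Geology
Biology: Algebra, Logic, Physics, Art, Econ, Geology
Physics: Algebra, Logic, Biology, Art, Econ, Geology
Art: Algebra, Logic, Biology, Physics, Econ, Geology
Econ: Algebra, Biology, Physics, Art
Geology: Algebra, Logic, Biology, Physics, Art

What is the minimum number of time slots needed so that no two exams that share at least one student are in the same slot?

6

Algebra, Logic, Biology, Physics, Art, Geology pairwise conflict, so at least 6 time slots are needed.
Using 6 time slots: Algebra=3, Logic=5, Biology=2, Physics=4, Art=1, Econ=5, Geology=6. No two conflicting exams share a time slot.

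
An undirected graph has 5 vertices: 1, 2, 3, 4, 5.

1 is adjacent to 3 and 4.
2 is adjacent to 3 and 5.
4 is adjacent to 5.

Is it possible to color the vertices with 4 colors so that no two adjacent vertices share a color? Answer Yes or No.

Yes

The chromatic number is 3. The cycle 1-4-5-2-3-1 has odd length 5, so it cannot be 2-colored; at least 3 colors are needed.
One proper 3-coloring: 1=c, 2=b, 3=a, 4=b, 5=a.
Since 4 ≥ 3, a proper 4-coloring certainly exists.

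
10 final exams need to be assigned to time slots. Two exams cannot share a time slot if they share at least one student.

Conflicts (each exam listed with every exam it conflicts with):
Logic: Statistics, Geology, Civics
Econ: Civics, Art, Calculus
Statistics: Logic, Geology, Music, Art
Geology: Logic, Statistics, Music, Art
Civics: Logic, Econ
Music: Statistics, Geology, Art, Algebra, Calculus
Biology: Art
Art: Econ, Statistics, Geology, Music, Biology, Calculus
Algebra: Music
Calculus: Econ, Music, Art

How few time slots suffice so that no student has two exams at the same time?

4

Statistics, Geology, Music, Art pairwise conflict, so at least 4 time slots are needed.
A valid assignment using 4 time slots: Logic=1, Econ=2, Statistics=4, Geology=3, Civics=3, Music=2, Biology=2, Art=1, Algebra=1, Calculus=3. Every pair that conflicts lands in different time slots.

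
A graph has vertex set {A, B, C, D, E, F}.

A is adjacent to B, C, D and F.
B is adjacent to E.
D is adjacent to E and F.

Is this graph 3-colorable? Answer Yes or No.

Yes

The chromatic number is 3. A, D, F form a triangle, so at least 3 colors are needed.
3 colors suffice: color 1 → {A, E}; color 2 → {B, C, D}; color 3 → {F}.
That is already a proper 3-coloring.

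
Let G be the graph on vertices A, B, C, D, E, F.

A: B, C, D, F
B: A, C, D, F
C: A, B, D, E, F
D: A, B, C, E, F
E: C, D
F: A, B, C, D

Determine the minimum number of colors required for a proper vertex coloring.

A, B, C, D, F are pairwise adjacent (a clique of size 5), so at least 5 colors are needed.
A valid assignment using 5 colors: A=3, B=5, C=2, D=1, E=3, F=4. Every edge joins two different colors.

5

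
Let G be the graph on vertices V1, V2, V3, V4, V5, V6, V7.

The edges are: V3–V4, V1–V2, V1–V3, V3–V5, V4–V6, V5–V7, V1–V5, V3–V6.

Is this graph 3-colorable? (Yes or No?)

The chromatic number is 3. V3, V4, V6 are mutually adjacent, so at least 3 colors are needed.
3 colors suffice: color 1 → {V2, V3, V7}; color 2 → {V5, V6}; color 3 → {V1, V4}.
That is already a proper 3-coloring.

Yes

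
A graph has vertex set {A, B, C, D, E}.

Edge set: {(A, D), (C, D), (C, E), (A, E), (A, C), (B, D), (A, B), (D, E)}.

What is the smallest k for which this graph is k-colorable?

A, C, D, E are mutually adjacent (a clique of size 4), so at least 4 colors are needed.
4 colors suffice: color 1 → {A}; color 2 → {D}; color 3 → {B, E}; color 4 → {C}. Each edge has distinct colors on its endpoints.

4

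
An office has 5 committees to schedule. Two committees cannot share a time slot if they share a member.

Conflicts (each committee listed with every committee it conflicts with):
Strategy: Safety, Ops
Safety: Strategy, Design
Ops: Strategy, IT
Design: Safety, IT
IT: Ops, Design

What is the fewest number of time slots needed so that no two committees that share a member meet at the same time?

3

The cycle Design-Safety-Strategy-Ops-IT-Design has odd length 5, so it cannot be 2-colored; at least 3 time slots are needed.
Using 3 time slots: Strategy=1, Safety=2, Ops=2, Design=3, IT=1. No two conflicting committees share a time slot.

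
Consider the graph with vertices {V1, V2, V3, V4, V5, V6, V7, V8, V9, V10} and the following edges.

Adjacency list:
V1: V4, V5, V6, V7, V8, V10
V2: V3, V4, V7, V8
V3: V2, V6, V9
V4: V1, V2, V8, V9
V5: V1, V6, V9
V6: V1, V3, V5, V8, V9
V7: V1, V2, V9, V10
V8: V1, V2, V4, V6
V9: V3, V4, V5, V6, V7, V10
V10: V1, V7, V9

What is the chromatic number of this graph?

3

V1, V5, V6 are pairwise adjacent, so at least 3 colors are needed.
One proper 3-coloring: V1=R, V2=R, V3=G, V4=B, V5=G, V6=B, V7=B, V8=G, V9=R, V10=G. Each edge has distinct colors on its endpoints.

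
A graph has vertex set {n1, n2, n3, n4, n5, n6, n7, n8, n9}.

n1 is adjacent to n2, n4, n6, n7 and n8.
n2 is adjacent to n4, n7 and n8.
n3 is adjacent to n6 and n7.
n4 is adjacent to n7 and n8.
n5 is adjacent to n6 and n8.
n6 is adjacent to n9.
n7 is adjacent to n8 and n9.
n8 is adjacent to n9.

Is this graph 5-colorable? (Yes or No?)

The chromatic number is 5. n1, n2, n4, n7, n8 form a clique, so at least 5 colors are needed.
5 colors suffice: n1=3, n2=5, n3=2, n4=4, n5=3, n6=1, n7=1, n8=2, n9=3.
That is already a proper 5-coloring.

Yes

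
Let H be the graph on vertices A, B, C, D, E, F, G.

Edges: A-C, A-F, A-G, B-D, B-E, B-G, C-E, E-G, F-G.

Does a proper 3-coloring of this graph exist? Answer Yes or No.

The chromatic number is 3. B, E, G are pairwise adjacent, so at least 3 colors are needed.
3 colors suffice: color 1 → {C, D, G}; color 2 → {A, E}; color 3 → {B, F}.
That is already a proper 3-coloring.

Yes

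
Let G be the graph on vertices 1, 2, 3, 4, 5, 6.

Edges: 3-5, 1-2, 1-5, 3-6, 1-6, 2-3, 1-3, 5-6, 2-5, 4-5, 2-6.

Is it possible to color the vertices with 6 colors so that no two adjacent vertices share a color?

Yes

The chromatic number is 5. 1, 2, 3, 5, 6 are pairwise adjacent (a clique of size 5), so at least 5 colors are needed.
5 colors suffice: 1=b, 2=e, 3=c, 4=b, 5=a, 6=d.
Since 6 ≥ 5, a proper 6-coloring certainly exists.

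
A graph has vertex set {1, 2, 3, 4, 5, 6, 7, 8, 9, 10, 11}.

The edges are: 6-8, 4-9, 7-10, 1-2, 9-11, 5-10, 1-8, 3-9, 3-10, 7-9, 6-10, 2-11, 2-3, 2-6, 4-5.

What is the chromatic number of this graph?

3

The cycle 7-10-5-4-9-7 has odd length 5, so it cannot be 2-colored; at least 3 colors are needed.
A valid assignment using 3 colors: 1=b, 2=a, 3=b, 4=c, 5=b, 6=b, 7=b, 8=a, 9=a, 10=a, 11=b. No two adjacent vertices share a color.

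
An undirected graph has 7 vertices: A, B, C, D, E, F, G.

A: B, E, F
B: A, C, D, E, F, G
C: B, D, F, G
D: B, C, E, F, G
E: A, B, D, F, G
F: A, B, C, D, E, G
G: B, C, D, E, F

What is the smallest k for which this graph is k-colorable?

B, C, D, F, G are mutually adjacent (a clique of size 5), so at least 5 colors are needed.
5 colors suffice: A=green, B=red, C=yellow, D=green, E=yellow, F=blue, G=purple. Every edge joins two different colors.

5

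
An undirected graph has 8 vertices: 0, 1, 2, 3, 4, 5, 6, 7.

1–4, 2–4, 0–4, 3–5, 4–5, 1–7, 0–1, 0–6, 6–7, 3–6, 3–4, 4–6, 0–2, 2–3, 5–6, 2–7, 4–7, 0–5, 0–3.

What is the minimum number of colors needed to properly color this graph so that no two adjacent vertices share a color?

0, 3, 4, 5, 6 form a clique, so at least 5 colors are needed.
5 colors suffice: 0=blue, 1=green, 2=green, 3=yellow, 4=red, 5=purple, 6=green, 7=blue. Each edge has distinct colors on its endpoints.

5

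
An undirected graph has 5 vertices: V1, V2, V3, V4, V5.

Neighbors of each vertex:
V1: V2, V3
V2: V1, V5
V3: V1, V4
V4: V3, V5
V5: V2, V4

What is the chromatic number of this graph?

The cycle V1-V2-V5-V4-V3-V1 has odd length 5, so it cannot be 2-colored; at least 3 colors are needed.
3 colors suffice: color 1 → {V1, V5}; color 2 → {V2, V3}; color 3 → {V4}. Each edge has distinct colors on its endpoints.

3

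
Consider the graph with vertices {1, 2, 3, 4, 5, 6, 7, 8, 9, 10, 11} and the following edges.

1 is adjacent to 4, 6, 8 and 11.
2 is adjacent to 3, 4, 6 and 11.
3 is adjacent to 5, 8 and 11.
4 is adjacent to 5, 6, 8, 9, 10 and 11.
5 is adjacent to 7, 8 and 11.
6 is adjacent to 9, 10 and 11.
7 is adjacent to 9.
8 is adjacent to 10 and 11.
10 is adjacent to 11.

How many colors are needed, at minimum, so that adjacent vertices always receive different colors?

4

4, 8, 10, 11 are pairwise adjacent (a clique of size 4), so at least 4 colors are needed.
4 colors suffice: color a → {9, 11}; color b → {3, 4, 7}; color c → {6, 8}; color d → {1, 2, 5, 10}. Every edge joins two different colors.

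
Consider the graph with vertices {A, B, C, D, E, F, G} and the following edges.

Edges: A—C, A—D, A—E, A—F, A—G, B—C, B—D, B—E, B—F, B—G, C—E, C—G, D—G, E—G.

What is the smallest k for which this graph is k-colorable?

4

A, C, E, G form a clique, so at least 4 colors are needed.
4 colors suffice: color red → {A, B}; color blue → {F, G}; color green → {D, E}; color yellow → {C}. No two adjacent vertices share a color.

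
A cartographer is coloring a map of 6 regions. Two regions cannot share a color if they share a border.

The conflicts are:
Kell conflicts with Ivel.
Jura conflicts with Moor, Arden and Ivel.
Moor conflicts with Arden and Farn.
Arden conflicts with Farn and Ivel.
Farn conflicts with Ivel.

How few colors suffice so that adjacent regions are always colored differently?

3

Jura, Arden, Ivel all conflict with each other, so at least 3 colors are needed.
One proper 3-coloring: Kell=1, Jura=3, Moor=2, Arden=1, Farn=3, Ivel=2. Every pair that conflicts lands in different colors.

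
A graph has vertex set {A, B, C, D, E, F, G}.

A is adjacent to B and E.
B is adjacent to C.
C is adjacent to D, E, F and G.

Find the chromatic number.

C and F are adjacent, so at least 2 colors are needed.
2 colors suffice: color 1 → {A, C}; color 2 → {B, D, E, F, G}. Each edge has distinct colors on its endpoints.

2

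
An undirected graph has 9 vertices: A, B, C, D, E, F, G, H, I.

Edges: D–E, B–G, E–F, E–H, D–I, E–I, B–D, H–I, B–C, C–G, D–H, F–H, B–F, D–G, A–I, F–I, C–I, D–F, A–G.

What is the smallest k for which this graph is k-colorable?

D, E, F, H, I form a clique, so at least 5 colors are needed.
5 colors suffice: color 1 → {G, I}; color 2 → {A, C, D}; color 3 → {F}; color 4 → {B, H}; color 5 → {E}. Every edge joins two different colors.

5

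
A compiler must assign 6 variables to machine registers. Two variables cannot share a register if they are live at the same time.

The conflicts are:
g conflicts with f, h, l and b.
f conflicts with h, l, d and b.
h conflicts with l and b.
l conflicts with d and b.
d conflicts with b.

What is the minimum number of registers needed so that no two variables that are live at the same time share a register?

5

g, f, h, l, b are mutually in conflict, so at least 5 registers are needed.
5 registers suffice: register 1 → {f}; register 2 → {l}; register 3 → {b}; register 4 → {g, d}; register 5 → {h}. Every pair that conflicts lands in different registers.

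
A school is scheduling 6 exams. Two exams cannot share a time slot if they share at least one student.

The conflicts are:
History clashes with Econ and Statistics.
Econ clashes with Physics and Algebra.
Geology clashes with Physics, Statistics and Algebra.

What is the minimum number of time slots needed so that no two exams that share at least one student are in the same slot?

The cycle Geology-Algebra-Econ-History-Statistics-Geology has odd length 5, so it cannot be 2-colored; at least 3 time slots are needed.
A valid assignment using 3 time slots: History=2, Econ=1, Geology=1, Physics=2, Statistics=3, Algebra=2. Each listed conflict is separated.

3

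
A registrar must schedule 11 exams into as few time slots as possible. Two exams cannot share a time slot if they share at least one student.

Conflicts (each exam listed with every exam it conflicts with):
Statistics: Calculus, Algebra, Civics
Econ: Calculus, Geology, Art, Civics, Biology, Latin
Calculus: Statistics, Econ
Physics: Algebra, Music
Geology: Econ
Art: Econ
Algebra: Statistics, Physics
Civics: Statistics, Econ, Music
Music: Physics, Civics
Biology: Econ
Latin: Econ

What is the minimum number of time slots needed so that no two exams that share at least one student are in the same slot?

3

The cycle Algebra-Statistics-Civics-Music-Physics-Algebra has odd length 5, so it cannot be 2-colored; at least 3 time slots are needed.
Using 3 time slots: Statistics=1, Econ=1, Calculus=2, Physics=1, Geology=2, Art=2, Algebra=2, Civics=2, Music=3, Biology=2, Latin=2. Every pair that conflicts lands in different time slots.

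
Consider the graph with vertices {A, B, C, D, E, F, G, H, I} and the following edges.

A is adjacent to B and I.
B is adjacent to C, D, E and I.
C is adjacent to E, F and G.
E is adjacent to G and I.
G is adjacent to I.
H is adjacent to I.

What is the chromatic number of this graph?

3

C, E, G are mutually adjacent, so at least 3 colors are needed.
3 colors suffice: color red → {B, F, G, H}; color blue → {C, D, I}; color green → {A, E}. Each edge has distinct colors on its endpoints.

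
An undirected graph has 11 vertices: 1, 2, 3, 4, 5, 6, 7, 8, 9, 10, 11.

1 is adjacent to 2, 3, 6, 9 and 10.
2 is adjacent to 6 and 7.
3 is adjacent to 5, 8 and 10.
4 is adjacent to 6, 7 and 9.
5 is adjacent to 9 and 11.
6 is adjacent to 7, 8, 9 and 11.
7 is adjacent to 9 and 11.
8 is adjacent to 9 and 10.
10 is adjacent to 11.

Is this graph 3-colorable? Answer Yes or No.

4, 6, 7, 9 are pairwise adjacent (a clique of size 4), so at least 4 colors are needed.
So 3 colors are not enough.

No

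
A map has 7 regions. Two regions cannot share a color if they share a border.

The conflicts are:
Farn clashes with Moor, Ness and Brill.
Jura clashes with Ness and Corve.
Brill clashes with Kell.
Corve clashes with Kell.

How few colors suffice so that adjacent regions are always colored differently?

2

Jura and Ness conflict, so at least 2 colors are needed.
2 colors suffice: color 1 → {Farn, Jura, Kell}; color 2 → {Moor, Ness, Brill, Corve}. Every pair that conflicts lands in different colors.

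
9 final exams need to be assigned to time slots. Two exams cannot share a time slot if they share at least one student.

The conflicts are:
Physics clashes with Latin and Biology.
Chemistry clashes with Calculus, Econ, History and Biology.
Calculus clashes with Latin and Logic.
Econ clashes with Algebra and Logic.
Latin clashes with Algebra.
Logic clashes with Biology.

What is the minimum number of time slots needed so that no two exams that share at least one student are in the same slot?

3

The cycle Calculus-Logic-Biology-Physics-Latin-Calculus has odd length 5, so it cannot be 2-colored; at least 3 time slots are needed.
Using 3 time slots: Physics=3, Chemistry=1, Calculus=2, Econ=2, Latin=1, History=2, Algebra=3, Logic=1, Biology=2. Every pair that conflicts lands in different time slots.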